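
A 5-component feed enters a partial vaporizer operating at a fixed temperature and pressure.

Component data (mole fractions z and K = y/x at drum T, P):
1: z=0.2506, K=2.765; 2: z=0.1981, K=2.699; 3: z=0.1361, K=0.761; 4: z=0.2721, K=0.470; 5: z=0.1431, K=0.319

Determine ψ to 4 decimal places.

Let ψ = V/F and solve Σ zᵢ(Kᵢ−1)/(1+ψ(Kᵢ−1)) = 0.
Check two-phase: ΣzᵢKᵢ = 1.5047 > 1 and Σzᵢ/Kᵢ = 1.3704 > 1, so g(0) = 0.5047 > 0 and g(1) = -0.3704 < 0.
Iterate (Newton) starting at ψ = 0.61:
  ψ = 0.6100: g = -0.03962, g' = -0.6907 → ψ = 0.5526
  ψ = 0.5526: g = -0.00019, g' = -0.6860 → ψ = 0.5524
Converged at ψ = 0.5524.

ψ = 0.5524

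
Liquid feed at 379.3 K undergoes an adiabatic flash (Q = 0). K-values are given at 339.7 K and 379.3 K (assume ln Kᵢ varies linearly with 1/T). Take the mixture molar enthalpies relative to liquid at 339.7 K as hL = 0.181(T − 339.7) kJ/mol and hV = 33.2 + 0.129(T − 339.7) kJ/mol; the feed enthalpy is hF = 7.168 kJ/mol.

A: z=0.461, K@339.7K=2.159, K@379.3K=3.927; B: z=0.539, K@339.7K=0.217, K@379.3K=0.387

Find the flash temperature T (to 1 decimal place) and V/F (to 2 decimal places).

T = 344.1 K, V/F = 0.19

Adiabatic flash: solve Rachford–Rice at each trial T, then check hF = ψ·hV(T) + (1−ψ)·hL(T).
  T = 339.7 K: K = (2.159, 0.217), RR gives ψ = 0.124, H_out = 4.107 kJ/mol
  T = 379.3 K: K = (3.927, 0.387), RR gives ψ = 0.568, H_out = 24.852 kJ/mol
  T = 359.5 K: K = (2.960, 0.294), RR gives ψ = 0.378, H_out = 15.757 kJ/mol
  T = 349.6 K: K = (2.539, 0.254), RR gives ψ = 0.268, H_out = 10.542 kJ/mol
  T = 344.6 K: K = (2.342, 0.235), RR gives ψ = 0.201, H_out = 7.505 kJ/mol
  T = 342.1 K: K = (2.248, 0.226), RR gives ψ = 0.163, H_out = 5.834 kJ/mol
  T = 343.4 K: K = (2.296, 0.230), RR gives ψ = 0.183, H_out = 6.718 kJ/mol
Linear interpolation between T = 343.4 (H_out = 6.718) and T = 344.6 (H_out = 7.505) on hF = 7.168 gives T ≈ 344.1 K, at which ψ = 0.19.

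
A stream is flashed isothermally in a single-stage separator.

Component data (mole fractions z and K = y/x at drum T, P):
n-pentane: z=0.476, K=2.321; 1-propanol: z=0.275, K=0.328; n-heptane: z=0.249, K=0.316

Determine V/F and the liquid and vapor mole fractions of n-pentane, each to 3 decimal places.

Newton–Raphson from V/F = 0.49:
  V/F = 0.490: g = -0.1500, g' = -0.846 → V/F = 0.313
  V/F = 0.313: g = -0.0056, g' = -0.804 → V/F = 0.306
Converged at V/F = 0.306.
Compositions from xᵢ = zᵢ/(1+V/F(Kᵢ−1)), yᵢ = Kᵢxᵢ:
  n-pentane: x = 0.339, y = 0.787
  1-propanol: x = 0.346, y = 0.114
  n-heptane: x = 0.315, y = 0.099

V/F = 0.306, x_n-pentane = 0.339, y_n-pentane = 0.787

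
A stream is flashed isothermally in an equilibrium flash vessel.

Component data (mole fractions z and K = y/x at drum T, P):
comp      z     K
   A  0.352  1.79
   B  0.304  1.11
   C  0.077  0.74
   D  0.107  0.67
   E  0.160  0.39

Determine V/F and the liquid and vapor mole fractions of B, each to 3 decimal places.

V/F = 0.594, x_B = 0.285, y_B = 0.317

Rachford–Rice: g(V/F) = Σ zᵢ(Kᵢ−1)/(1+V/F(Kᵢ−1)) = 0.
Check two-phase: ΣzᵢKᵢ = 1.159 > 1 and Σzᵢ/Kᵢ = 1.145 > 1, so g(0) = 0.159 > 0 and g(1) = -0.145 < 0.
Newton–Raphson from V/F = 0.5:
  V/F = 0.500: g = 0.0253, g' = -0.263 → V/F = 0.596
  V/F = 0.596: g = -0.0006, g' = -0.277 → V/F = 0.594
Converged at V/F = 0.594.
Compositions from xᵢ = zᵢ/(1+V/F(Kᵢ−1)), yᵢ = Kᵢxᵢ:
  A: x = 0.240, y = 0.429
  B: x = 0.285, y = 0.317
  C: x = 0.091, y = 0.067
  D: x = 0.133, y = 0.089
  E: x = 0.251, y = 0.098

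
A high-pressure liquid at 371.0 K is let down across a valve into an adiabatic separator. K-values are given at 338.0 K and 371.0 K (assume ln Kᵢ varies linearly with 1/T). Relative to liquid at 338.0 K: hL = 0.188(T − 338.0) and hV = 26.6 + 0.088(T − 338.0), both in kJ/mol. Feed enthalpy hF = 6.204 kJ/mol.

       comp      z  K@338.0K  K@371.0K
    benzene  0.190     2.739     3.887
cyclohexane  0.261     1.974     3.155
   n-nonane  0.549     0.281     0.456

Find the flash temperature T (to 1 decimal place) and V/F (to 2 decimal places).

T = 339.8 K, V/F = 0.22

Adiabatic flash: solve Rachford–Rice at each trial T, then check hF = ψ·hV(T) + (1−ψ)·hL(T).
  T = 338.0 K: K = (2.739, 1.974, 0.281), RR gives ψ = 0.196, H_out = 5.226 kJ/mol
  T = 371.0 K: K = (3.887, 3.155, 0.456), RR gives ψ = 0.603, H_out = 20.262 kJ/mol
  T = 354.5 K: K = (3.290, 2.523, 0.362), RR gives ψ = 0.404, H_out = 13.187 kJ/mol
  T = 346.2 K: K = (3.007, 2.237, 0.320), RR gives ψ = 0.305, H_out = 9.392 kJ/mol
  T = 342.1 K: K = (2.871, 2.103, 0.300), RR gives ψ = 0.252, H_out = 7.376 kJ/mol
  T = 340.1 K: K = (2.806, 2.039, 0.291), RR gives ψ = 0.226, H_out = 6.346 kJ/mol
Linear interpolation between T = 338.0 (H_out = 5.226) and T = 340.1 (H_out = 6.346) on hF = 6.204 gives T ≈ 339.8 K, at which ψ = 0.22.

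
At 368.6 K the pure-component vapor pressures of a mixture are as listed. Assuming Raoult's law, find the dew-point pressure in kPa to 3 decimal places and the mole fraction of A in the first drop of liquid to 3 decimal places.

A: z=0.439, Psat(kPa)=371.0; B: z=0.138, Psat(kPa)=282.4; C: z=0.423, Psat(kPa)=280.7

At the dew point ψ → 1, so Σzᵢ/Kᵢ = 1 with Kᵢ = Pᵢˢᵃᵗ/P ⇒ 1/P = Σzᵢ/Pᵢˢᵃᵗ.
1/P = 0.439/371.0 + 0.138/282.4 + 0.423/280.7 = 0.003179 ⇒ P = 314.574 kPa
xᵢ = zᵢP/Pᵢˢᵃᵗ ⇒ x_A = 0.439·314.574/371.0 = 0.372

Pdew = 314.574 kPa, x_A = 0.372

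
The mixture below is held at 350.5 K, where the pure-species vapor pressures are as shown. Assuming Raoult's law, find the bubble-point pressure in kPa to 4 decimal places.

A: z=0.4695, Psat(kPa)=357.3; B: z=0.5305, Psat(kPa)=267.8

At the bubble point ψ → 0, so ΣzᵢKᵢ = 1 with Kᵢ = Pᵢˢᵃᵗ/P ⇒ P = ΣzᵢPᵢˢᵃᵗ.
P = 0.4695·357.3 + 0.5305·267.8 = 309.8202 kPa

Pbub = 309.8202 kPa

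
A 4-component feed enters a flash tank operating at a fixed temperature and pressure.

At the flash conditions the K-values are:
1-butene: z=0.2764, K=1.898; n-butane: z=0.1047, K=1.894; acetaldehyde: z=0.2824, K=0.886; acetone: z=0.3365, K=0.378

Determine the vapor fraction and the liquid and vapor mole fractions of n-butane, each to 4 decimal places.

Material balance + equilibrium reduce to Σ zᵢ(Kᵢ−1)/(1+ψ(Kᵢ−1)) = 0.
g(0) = ΣzᵢKᵢ − 1 = 0.1003 and g(1) = 1 − Σzᵢ/Kᵢ = -0.4099, so a root lies in (0, 1).
Newton–Raphson from ψ = 0.5:
  ψ = 0.5000: g = -0.10194, g' = -0.4245 → ψ = 0.2599
  ψ = 0.2599: g = -0.00563, g' = -0.3908 → ψ = 0.2455
Converged at ψ = 0.2455.
Compositions from xᵢ = zᵢ/(1+ψ(Kᵢ−1)), yᵢ = Kᵢxᵢ:
  1-butene: x = 0.2265, y = 0.4299
  n-butane: x = 0.0859, y = 0.1626
  acetaldehyde: x = 0.2905, y = 0.2574
  acetone: x = 0.3971, y = 0.1501

ψ = 0.2455, x_n-butane = 0.0859, y_n-butane = 0.1626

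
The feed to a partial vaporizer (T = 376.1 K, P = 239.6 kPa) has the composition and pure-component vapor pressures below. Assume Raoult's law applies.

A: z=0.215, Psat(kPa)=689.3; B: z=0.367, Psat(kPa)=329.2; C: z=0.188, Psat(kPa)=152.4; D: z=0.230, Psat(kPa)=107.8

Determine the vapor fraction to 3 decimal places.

Raoult's law: Kᵢ = Pᵢˢᵃᵗ/P = Pᵢˢᵃᵗ/239.6.
  K_A = 689.3/239.6 = 2.87688, K_B = 329.2/239.6 = 1.37396, K_C = 152.4/239.6 = 0.63606, K_D = 107.8/239.6 = 0.44992
Rachford–Rice: g(ψ) = Σ zᵢ(Kᵢ−1)/(1+ψ(Kᵢ−1)) = 0.
g(0) = ΣzᵢKᵢ − 1 = 0.346 and g(1) = 1 − Σzᵢ/Kᵢ = -0.149, so a root lies in (0, 1).
Newton iteration, ψ⁰ = 0.63:
  ψ = 0.630: g = 0.0136, g' = -0.398 → ψ = 0.664
Converged at ψ = 0.664.

ψ = 0.664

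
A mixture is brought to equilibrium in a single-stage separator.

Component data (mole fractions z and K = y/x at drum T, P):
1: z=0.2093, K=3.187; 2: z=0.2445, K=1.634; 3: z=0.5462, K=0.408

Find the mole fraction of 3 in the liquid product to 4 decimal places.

Newton iteration, V/F⁰ = 0.55:
  V/F = 0.5500: g = -0.15673, g' = -0.6812 → V/F = 0.3199
  V/F = 0.3199: g = -0.00071, g' = -0.7058 → V/F = 0.3189
Converged at V/F = 0.3189.
Compositions from xᵢ = zᵢ/(1+V/F(Kᵢ−1)), yᵢ = Kᵢxᵢ:
  1: x = 0.1233, y = 0.3930
  2: x = 0.2034, y = 0.3323
  3: x = 0.6733, y = 0.2747

x_3 = 0.6733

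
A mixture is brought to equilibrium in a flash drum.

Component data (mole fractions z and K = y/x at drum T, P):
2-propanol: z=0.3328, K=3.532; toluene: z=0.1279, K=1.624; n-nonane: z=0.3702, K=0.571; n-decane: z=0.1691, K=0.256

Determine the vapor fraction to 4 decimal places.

Material balance + equilibrium reduce to Σ zᵢ(Kᵢ−1)/(1+ψ(Kᵢ−1)) = 0.
Feasibility: ΣzᵢKᵢ = 1.6378, Σzᵢ/Kᵢ = 1.4819 — both > 1, two phases present.
Iterate (Newton) starting at ψ = 0.5:
  ψ = 0.5000: g = 0.03018, g' = -0.7922 → ψ = 0.5381
  ψ = 0.5381: g = 0.00015, g' = -0.7857 → ψ = 0.5383
Converged at ψ = 0.5383.

ψ = 0.5383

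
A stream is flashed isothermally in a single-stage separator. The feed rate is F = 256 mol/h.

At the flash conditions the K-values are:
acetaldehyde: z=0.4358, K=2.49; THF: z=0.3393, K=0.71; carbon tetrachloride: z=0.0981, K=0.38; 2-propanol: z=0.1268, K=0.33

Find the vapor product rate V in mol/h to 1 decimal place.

Rachford–Rice: g(V/F) = Σ zᵢ(Kᵢ−1)/(1+V/F(Kᵢ−1)) = 0.
Check two-phase: ΣzᵢKᵢ = 1.4052 > 1 and Σzᵢ/Kᵢ = 1.2953 > 1, so g(0) = 0.4052 > 0 and g(1) = -0.2953 < 0.
Newton–Raphson from V/F = 0.5:
  V/F = 0.5000: g = 0.04113, g' = -0.5647 → V/F = 0.5728
  V/F = 0.5728: g = 0.00014, g' = -0.5633 → V/F = 0.5731
Converged at V/F = 0.5731.
Then V = V/F·F = 0.5731·256 = 146.7 mol/h and L = F − V = 109.3 mol/h.

V = 146.7 mol/h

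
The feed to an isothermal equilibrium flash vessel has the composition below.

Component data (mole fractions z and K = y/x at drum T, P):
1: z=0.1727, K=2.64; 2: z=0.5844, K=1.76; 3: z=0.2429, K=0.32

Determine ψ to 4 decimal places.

ψ = 0.8461

Let ψ = V/F and solve Σ zᵢ(Kᵢ−1)/(1+ψ(Kᵢ−1)) = 0.
Check two-phase: ΣzᵢKᵢ = 1.5622 > 1 and Σzᵢ/Kᵢ = 1.1565 > 1, so g(0) = 0.5622 > 0 and g(1) = -0.1565 < 0.
Iterate (Newton) starting at ψ = 0.6:
  ψ = 0.6000: g = 0.16879, g' = -0.5977 → ψ = 0.8824
  ψ = 0.8824: g = -0.03137, g' = -0.9006 → ψ = 0.8476
  ψ = 0.8476: g = -0.00123, g' = -0.8320 → ψ = 0.8461
Converged at ψ = 0.8461.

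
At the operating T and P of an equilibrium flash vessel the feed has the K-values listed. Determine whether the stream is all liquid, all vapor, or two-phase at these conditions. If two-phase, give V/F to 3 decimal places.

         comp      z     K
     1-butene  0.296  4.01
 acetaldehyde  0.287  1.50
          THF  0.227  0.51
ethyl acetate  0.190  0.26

two-phase, V/F = 0.621

ΣzᵢKᵢ = 1.783; Σzᵢ/Kᵢ = 1.441.
Both exceed 1, so a two-phase solution exists.
Rachford–Rice: g(ψ) = Σ zᵢ(Kᵢ−1)/(1+ψ(Kᵢ−1)) = 0.
Newton–Raphson from ψ = 0.34:
  ψ = 0.340: g = 0.2416, g' = -0.972 → ψ = 0.589
  ψ = 0.589: g = 0.0268, g' = -0.826 → ψ = 0.621
Converged at ψ = 0.621.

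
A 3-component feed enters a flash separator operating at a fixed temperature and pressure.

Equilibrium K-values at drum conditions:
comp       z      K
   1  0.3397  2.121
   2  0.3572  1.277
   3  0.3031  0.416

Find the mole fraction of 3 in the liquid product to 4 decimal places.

Rachford–Rice: g(ψ) = Σ zᵢ(Kᵢ−1)/(1+ψ(Kᵢ−1)) = 0.
Check two-phase: ΣzᵢKᵢ = 1.3027 > 1 and Σzᵢ/Kᵢ = 1.1685 > 1, so g(0) = 0.3027 > 0 and g(1) = -0.1685 < 0.
Newton–Raphson from ψ = 0.37:
  ψ = 0.3700: g = 0.13311, g' = -0.4040 → ψ = 0.6994
  ψ = 0.6994: g = -0.00291, g' = -0.4488 → ψ = 0.6930
  ψ = 0.6930: g = -0.00001, g' = -0.4462 → ψ = 0.6929
Converged at ψ = 0.6929.
Compositions from xᵢ = zᵢ/(1+ψ(Kᵢ−1)), yᵢ = Kᵢxᵢ:
  1: x = 0.1912, y = 0.4055
  2: x = 0.2997, y = 0.3827
  3: x = 0.5091, y = 0.2118

x_3 = 0.5091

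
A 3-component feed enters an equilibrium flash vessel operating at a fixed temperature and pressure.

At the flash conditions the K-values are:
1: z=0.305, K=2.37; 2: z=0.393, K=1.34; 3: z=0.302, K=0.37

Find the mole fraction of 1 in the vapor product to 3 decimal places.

Let ψ = V/F and solve Σ zᵢ(Kᵢ−1)/(1+ψ(Kᵢ−1)) = 0.
g(0) = ΣzᵢKᵢ − 1 = 0.361 and g(1) = 1 − Σzᵢ/Kᵢ = -0.238, so a root lies in (0, 1).
Newton iteration, ψ⁰ = 0.5:
  ψ = 0.500: g = 0.0844, g' = -0.490 → ψ = 0.672
  ψ = 0.672: g = -0.0037, g' = -0.546 → ψ = 0.665
Converged at ψ = 0.665.
Compositions from xᵢ = zᵢ/(1+ψ(Kᵢ−1)), yᵢ = Kᵢxᵢ:
  1: x = 0.160, y = 0.378
  2: x = 0.320, y = 0.429
  3: x = 0.520, y = 0.192

y_1 = 0.378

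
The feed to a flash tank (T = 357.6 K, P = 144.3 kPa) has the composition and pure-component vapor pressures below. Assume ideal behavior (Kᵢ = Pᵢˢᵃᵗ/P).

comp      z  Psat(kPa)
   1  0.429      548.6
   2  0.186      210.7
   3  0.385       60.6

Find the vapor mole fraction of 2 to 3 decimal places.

Raoult's law: Kᵢ = Pᵢˢᵃᵗ/P = Pᵢˢᵃᵗ/144.3.
  K_1 = 548.6/144.3 = 3.80180, K_2 = 210.7/144.3 = 1.46015, K_3 = 60.6/144.3 = 0.41996
Material balance + equilibrium reduce to Σ zᵢ(Kᵢ−1)/(1+V/F(Kᵢ−1)) = 0.
Check two-phase: ΣzᵢKᵢ = 2.064 > 1 and Σzᵢ/Kᵢ = 1.157 > 1, so g(0) = 1.064 > 0 and g(1) = -0.157 < 0.
Newton iteration, V/F⁰ = 0.5:
  V/F = 0.500: g = 0.2557, g' = -0.867 → V/F = 0.795
  V/F = 0.795: g = 0.0208, g' = -0.790 → V/F = 0.821
Converged at V/F = 0.821.
Compositions from xᵢ = zᵢ/(1+V/F(Kᵢ−1)), yᵢ = Kᵢxᵢ:
  1: x = 0.130, y = 0.494
  2: x = 0.135, y = 0.197
  3: x = 0.735, y = 0.309

y_2 = 0.197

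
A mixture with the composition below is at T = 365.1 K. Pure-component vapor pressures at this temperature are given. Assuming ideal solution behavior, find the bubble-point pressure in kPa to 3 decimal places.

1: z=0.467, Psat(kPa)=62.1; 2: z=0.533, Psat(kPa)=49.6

Pbub = 55.438 kPa

At the bubble point ψ → 0, so ΣzᵢKᵢ = 1 with Kᵢ = Pᵢˢᵃᵗ/P ⇒ P = ΣzᵢPᵢˢᵃᵗ.
P = 0.467·62.1 + 0.533·49.6 = 55.438 kPa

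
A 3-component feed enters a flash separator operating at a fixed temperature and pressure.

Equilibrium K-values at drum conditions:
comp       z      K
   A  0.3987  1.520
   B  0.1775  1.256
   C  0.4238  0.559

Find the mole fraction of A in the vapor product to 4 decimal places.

y_A = 0.5171

Let β = V/F and solve Σ zᵢ(Kᵢ−1)/(1+β(Kᵢ−1)) = 0.
g(0) = ΣzᵢKᵢ − 1 = 0.0659 and g(1) = 1 − Σzᵢ/Kᵢ = -0.1618, so a root lies in (0, 1).
Newton iteration, β⁰ = 0.62:
  β = 0.6200: g = -0.06123, g' = -0.2264 → β = 0.3496
  β = 0.3496: g = -0.00382, g' = -0.2022 → β = 0.3307
Converged at β = 0.3307.
Compositions from xᵢ = zᵢ/(1+β(Kᵢ−1)), yᵢ = Kᵢxᵢ:
  A: x = 0.3402, y = 0.5171
  B: x = 0.1636, y = 0.2055
  C: x = 0.4961, y = 0.2773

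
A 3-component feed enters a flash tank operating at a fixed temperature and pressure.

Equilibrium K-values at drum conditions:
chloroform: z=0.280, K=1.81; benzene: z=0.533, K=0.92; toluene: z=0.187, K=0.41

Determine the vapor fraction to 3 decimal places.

ψ = 0.322

Material balance + equilibrium reduce to Σ zᵢ(Kᵢ−1)/(1+ψ(Kᵢ−1)) = 0.
g(0) = ΣzᵢKᵢ − 1 = 0.074 and g(1) = 1 − Σzᵢ/Kᵢ = -0.190, so a root lies in (0, 1).
Iterate (Newton) starting at ψ = 0.62:
  ψ = 0.620: g = -0.0679, g' = -0.247 → ψ = 0.345
  ψ = 0.345: g = -0.0052, g' = -0.218 → ψ = 0.322
Converged at ψ = 0.322.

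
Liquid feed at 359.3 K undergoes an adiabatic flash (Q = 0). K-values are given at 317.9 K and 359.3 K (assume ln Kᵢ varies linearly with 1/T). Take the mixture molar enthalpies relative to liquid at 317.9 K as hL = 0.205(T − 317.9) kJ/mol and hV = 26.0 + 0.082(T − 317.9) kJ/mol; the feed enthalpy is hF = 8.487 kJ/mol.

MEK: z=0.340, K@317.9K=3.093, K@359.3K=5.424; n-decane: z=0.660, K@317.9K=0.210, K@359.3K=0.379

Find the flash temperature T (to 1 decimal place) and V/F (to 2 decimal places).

Adiabatic flash: solve Rachford–Rice at each trial T, then check hF = ψ·hV(T) + (1−ψ)·hL(T).
  T = 317.9 K: K = (3.093, 0.210), RR gives ψ = 0.115, H_out = 2.991 kJ/mol
  T = 359.3 K: K = (5.424, 0.379), RR gives ψ = 0.398, H_out = 16.815 kJ/mol
  T = 338.6 K: K = (4.167, 0.287), RR gives ψ = 0.269, H_out = 10.544 kJ/mol
  T = 328.2 K: K = (3.604, 0.247), RR gives ψ = 0.198, H_out = 7.006 kJ/mol
  T = 333.4 K: K = (3.880, 0.266), RR gives ψ = 0.234, H_out = 8.824 kJ/mol
  T = 330.8 K: K = (3.741, 0.256), RR gives ψ = 0.216, H_out = 7.929 kJ/mol
  T = 332.1 K: K = (3.810, 0.261), RR gives ψ = 0.225, H_out = 8.379 kJ/mol
Linear interpolation between T = 332.1 (H_out = 8.379) and T = 333.4 (H_out = 8.824) on hF = 8.487 gives T ≈ 332.4 K, at which ψ = 0.23.

T = 332.4 K, V/F = 0.23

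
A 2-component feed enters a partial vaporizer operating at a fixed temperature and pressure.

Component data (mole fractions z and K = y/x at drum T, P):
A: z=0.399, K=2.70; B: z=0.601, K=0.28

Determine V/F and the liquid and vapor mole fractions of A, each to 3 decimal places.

V/F = 0.201, x_A = 0.298, y_A = 0.803

Material balance + equilibrium reduce to Σ zᵢ(Kᵢ−1)/(1+V/F(Kᵢ−1)) = 0.
Check two-phase: ΣzᵢKᵢ = 1.246 > 1 and Σzᵢ/Kᵢ = 2.294 > 1, so g(0) = 0.246 > 0 and g(1) = -1.294 < 0.
Newton–Raphson from V/F = 0.47:
  V/F = 0.470: g = -0.2770, g' = -1.068 → V/F = 0.211
  V/F = 0.211: g = -0.0106, g' = -1.058 → V/F = 0.201
Converged at V/F = 0.201.
Compositions from xᵢ = zᵢ/(1+V/F(Kᵢ−1)), yᵢ = Kᵢxᵢ:
  A: x = 0.298, y = 0.803
  B: x = 0.702, y = 0.197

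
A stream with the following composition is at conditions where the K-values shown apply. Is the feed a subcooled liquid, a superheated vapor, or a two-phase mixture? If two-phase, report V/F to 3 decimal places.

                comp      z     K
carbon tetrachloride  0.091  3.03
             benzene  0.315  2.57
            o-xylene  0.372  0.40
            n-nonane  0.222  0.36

ΣzᵢKᵢ = 1.314; Σzᵢ/Kᵢ = 1.699.
Both exceed 1, so a two-phase solution exists.
Material balance + equilibrium reduce to Σ zᵢ(Kᵢ−1)/(1+ψ(Kᵢ−1)) = 0.
Iterate (Newton) starting at ψ = 0.69:
  ψ = 0.690: g = -0.3210, g' = -0.926 → ψ = 0.343
  ψ = 0.343: g = -0.0329, g' = -0.820 → ψ = 0.303
  ψ = 0.303: g = 0.0004, g' = -0.840 → ψ = 0.304
Converged at ψ = 0.304.

two-phase, V/F = 0.304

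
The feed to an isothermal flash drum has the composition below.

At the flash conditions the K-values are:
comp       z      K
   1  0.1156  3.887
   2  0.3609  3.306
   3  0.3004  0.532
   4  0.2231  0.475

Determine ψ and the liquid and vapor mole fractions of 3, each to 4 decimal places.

Newton–Raphson from ψ = 0.53:
  ψ = 0.5300: g = 0.15718, g' = -0.7736 → ψ = 0.7332
  ψ = 0.7332: g = 0.01192, g' = -0.6793 → ψ = 0.7507
  ψ = 0.7507: g = 0.00002, g' = -0.6772 → ψ = 0.7508
Converged at ψ = 0.7508.
Compositions from xᵢ = zᵢ/(1+ψ(Kᵢ−1)), yᵢ = Kᵢxᵢ:
  1: x = 0.0365, y = 0.1419
  2: x = 0.1321, y = 0.4368
  3: x = 0.4631, y = 0.2464
  4: x = 0.3682, y = 0.1749

ψ = 0.7508, x_3 = 0.4631, y_3 = 0.2464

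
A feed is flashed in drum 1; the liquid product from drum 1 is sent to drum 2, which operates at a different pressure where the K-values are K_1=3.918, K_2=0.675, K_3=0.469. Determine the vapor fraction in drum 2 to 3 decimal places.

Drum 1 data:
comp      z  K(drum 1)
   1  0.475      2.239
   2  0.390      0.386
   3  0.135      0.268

V/F (drum 2) = 0.658

Drum 1:
Material balance + equilibrium reduce to Σ zᵢ(Kᵢ−1)/(1+ψ₁(Kᵢ−1)) = 0.
Check two-phase: ΣzᵢKᵢ = 1.250 > 1 and Σzᵢ/Kᵢ = 1.726 > 1, so g(0) = 0.250 > 0 and g(1) = -0.726 < 0.
Iterate (Newton) starting at ψ₁ = 0.31:
  ψ₁ = 0.310: g = 0.0016, g' = -0.726 → ψ₁ = 0.312
Converged at ψ₁ = 0.312.
Drum-1 compositions:
  1: x = 0.342, y = 0.767
  2: x = 0.483, y = 0.186
  3: x = 0.175, y = 0.047
Drum-2 feed = drum-1 liquid: z₂ = (0.3425, 0.4825, 0.1750).
Drum 2:
Material balance + equilibrium reduce to Σ zᵢ(Kᵢ−1)/(1+ψ₂(Kᵢ−1)) = 0.
Check two-phase: ΣzᵢKᵢ = 1.750 > 1 and Σzᵢ/Kᵢ = 1.175 > 1, so g(0) = 0.750 > 0 and g(1) = -0.175 < 0.
Newton iteration, ψ₂⁰ = 0.4:
  ψ₂ = 0.400: g = 0.1629, g' = -0.768 → ψ₂ = 0.612
  ψ₂ = 0.612: g = 0.0252, g' = -0.563 → ψ₂ = 0.657
  ψ₂ = 0.657: g = 0.0005, g' = -0.541 → ψ₂ = 0.658
Converged at ψ₂ = 0.658.
  1: x = 0.117, y = 0.460
  2: x = 0.614, y = 0.414
  3: x = 0.269, y = 0.126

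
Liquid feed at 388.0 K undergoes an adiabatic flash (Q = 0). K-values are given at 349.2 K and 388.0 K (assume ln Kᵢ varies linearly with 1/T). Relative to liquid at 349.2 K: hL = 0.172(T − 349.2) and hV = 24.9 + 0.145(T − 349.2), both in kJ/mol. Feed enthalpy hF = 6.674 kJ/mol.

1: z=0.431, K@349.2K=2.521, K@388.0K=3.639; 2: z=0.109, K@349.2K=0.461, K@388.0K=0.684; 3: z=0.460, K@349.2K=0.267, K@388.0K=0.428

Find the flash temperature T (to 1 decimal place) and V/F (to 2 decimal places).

Adiabatic flash: solve Rachford–Rice at each trial T, then check hF = ψ·hV(T) + (1−ψ)·hL(T).
  T = 349.2 K: K = (2.521, 0.461, 0.267), RR gives ψ = 0.244, H_out = 6.071 kJ/mol
  T = 388.0 K: K = (3.639, 0.684, 0.428), RR gives ψ = 0.597, H_out = 20.902 kJ/mol
  T = 368.6 K: K = (3.058, 0.567, 0.342), RR gives ψ = 0.420, H_out = 13.578 kJ/mol
  T = 358.9 K: K = (2.784, 0.513, 0.303), RR gives ψ = 0.335, H_out = 9.916 kJ/mol
  T = 354.0 K: K = (2.650, 0.486, 0.285), RR gives ψ = 0.290, H_out = 8.007 kJ/mol
  T = 351.6 K: K = (2.585, 0.474, 0.276), RR gives ψ = 0.267, H_out = 7.049 kJ/mol
Linear interpolation between T = 349.2 (H_out = 6.071) and T = 351.6 (H_out = 7.049) on hF = 6.674 gives T ≈ 350.7 K, at which ψ = 0.26.

T = 350.7 K, V/F = 0.26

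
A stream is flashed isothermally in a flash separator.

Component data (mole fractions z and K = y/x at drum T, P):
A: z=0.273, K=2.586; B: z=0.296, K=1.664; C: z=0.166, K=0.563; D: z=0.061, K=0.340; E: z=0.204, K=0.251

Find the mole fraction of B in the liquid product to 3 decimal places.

x_B = 0.224

Newton–Raphson from ψ = 0.5:
  ψ = 0.500: g = -0.0082, g' = -0.691 → ψ = 0.488
Converged at ψ = 0.488.
Compositions from xᵢ = zᵢ/(1+ψ(Kᵢ−1)), yᵢ = Kᵢxᵢ:
  A: x = 0.154, y = 0.398
  B: x = 0.224, y = 0.372
  C: x = 0.211, y = 0.119
  D: x = 0.090, y = 0.031
  E: x = 0.322, y = 0.081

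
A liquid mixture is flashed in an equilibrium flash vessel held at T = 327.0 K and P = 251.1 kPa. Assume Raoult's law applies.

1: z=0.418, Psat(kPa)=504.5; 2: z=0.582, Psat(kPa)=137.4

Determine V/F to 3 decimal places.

Raoult's law: Kᵢ = Pᵢˢᵃᵗ/P = Pᵢˢᵃᵗ/251.1.
  K_1 = 504.5/251.1 = 2.00916, K_2 = 137.4/251.1 = 0.54719
Material balance + equilibrium reduce to Σ zᵢ(Kᵢ−1)/(1+V/F(Kᵢ−1)) = 0.
Feasibility: ΣzᵢKᵢ = 1.158, Σzᵢ/Kᵢ = 1.272 — both > 1, two phases present.
Binary case is linear: z₁(K₁−1)(1+V/F(K₂−1)) + z₂(K₂−1)(1+V/F(K₁−1)) = 0
⇒ V/F = [z₁(K₁−1)+z₂(K₂−1)] / [−(K₁−1)(K₂−1)] = 0.1583/0.4570 = 0.346

V/F = 0.346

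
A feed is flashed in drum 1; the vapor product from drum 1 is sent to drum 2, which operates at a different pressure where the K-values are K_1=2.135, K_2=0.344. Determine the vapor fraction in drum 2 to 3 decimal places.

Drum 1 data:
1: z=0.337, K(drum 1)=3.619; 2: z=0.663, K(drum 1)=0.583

V/F (drum 2) = 0.315

Drum 1:
Rachford–Rice: g(ψ₁) = Σ zᵢ(Kᵢ−1)/(1+ψ₁(Kᵢ−1)) = 0.
Feasibility: ΣzᵢKᵢ = 1.606, Σzᵢ/Kᵢ = 1.230 — both > 1, two phases present.
Iterate (Newton) starting at ψ₁ = 0.49:
  ψ₁ = 0.490: g = 0.0391, g' = -0.625 → ψ₁ = 0.552
  ψ₁ = 0.552: g = 0.0015, g' = -0.581 → ψ₁ = 0.555
Converged at ψ₁ = 0.555.
Drum-1 compositions:
  1: x = 0.137, y = 0.497
  2: x = 0.863, y = 0.503
Drum-2 feed = drum-1 vapor: z₂ = (0.4971, 0.5029).
Drum 2:
Binary case is linear: z₁(K₁−1)(1+ψ₂(K₂−1)) + z₂(K₂−1)(1+ψ₂(K₁−1)) = 0
⇒ ψ₂ = [z₁(K₁−1)+z₂(K₂−1)] / [−(K₁−1)(K₂−1)] = 0.2343/0.7446 = 0.315
  1: x = 0.366, y = 0.782
  2: x = 0.634, y = 0.218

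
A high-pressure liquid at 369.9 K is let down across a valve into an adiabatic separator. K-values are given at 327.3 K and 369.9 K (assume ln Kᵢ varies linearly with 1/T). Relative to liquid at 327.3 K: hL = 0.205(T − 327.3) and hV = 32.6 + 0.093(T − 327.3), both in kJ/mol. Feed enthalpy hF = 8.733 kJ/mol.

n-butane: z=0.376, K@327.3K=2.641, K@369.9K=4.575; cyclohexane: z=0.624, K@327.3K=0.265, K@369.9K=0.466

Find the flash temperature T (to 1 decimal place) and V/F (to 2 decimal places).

Adiabatic flash: solve Rachford–Rice at each trial T, then check hF = ψ·hV(T) + (1−ψ)·hL(T).
  T = 327.3 K: K = (2.641, 0.265), RR gives ψ = 0.131, H_out = 4.281 kJ/mol
  T = 369.9 K: K = (4.575, 0.466), RR gives ψ = 0.530, H_out = 23.470 kJ/mol
  T = 348.6 K: K = (3.535, 0.358), RR gives ψ = 0.339, H_out = 14.611 kJ/mol
  T = 338.0 K: K = (3.072, 0.309), RR gives ψ = 0.243, H_out = 9.833 kJ/mol
  T = 332.6 K: K = (2.850, 0.287), RR gives ψ = 0.190, H_out = 7.156 kJ/mol
  T = 335.3 K: K = (2.959, 0.298), RR gives ψ = 0.217, H_out = 8.521 kJ/mol
  T = 336.6 K: K = (3.013, 0.303), RR gives ψ = 0.230, H_out = 9.159 kJ/mol
Linear interpolation between T = 335.3 (H_out = 8.521) and T = 336.6 (H_out = 9.159) on hF = 8.733 gives T ≈ 335.7 K, at which ψ = 0.22.

T = 335.7 K, V/F = 0.22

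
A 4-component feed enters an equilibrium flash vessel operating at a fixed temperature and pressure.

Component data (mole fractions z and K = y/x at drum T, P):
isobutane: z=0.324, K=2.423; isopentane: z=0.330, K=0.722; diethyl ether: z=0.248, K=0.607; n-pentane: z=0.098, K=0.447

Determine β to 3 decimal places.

β = 0.413

Rachford–Rice: g(β) = Σ zᵢ(Kᵢ−1)/(1+β(Kᵢ−1)) = 0.
g(0) = ΣzᵢKᵢ − 1 = 0.218 and g(1) = 1 − Σzᵢ/Kᵢ = -0.219, so a root lies in (0, 1).
Iterate (Newton) starting at β = 0.5:
  β = 0.500: g = -0.0334, g' = -0.375 → β = 0.411
  β = 0.411: g = 0.0010, g' = -0.398 → β = 0.413
Converged at β = 0.413.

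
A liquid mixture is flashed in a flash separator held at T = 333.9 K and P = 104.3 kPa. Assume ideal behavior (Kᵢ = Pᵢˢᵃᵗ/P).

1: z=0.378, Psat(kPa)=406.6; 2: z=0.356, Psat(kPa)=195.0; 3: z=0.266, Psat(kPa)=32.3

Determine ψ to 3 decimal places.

ψ = 0.894

Raoult's law: Kᵢ = Pᵢˢᵃᵗ/P = Pᵢˢᵃᵗ/104.3.
  K_1 = 406.6/104.3 = 3.89837, K_2 = 195.0/104.3 = 1.86961, K_3 = 32.3/104.3 = 0.30968
Rachford–Rice: g(ψ) = Σ zᵢ(Kᵢ−1)/(1+ψ(Kᵢ−1)) = 0.
Check two-phase: ΣzᵢKᵢ = 2.222 > 1 and Σzᵢ/Kᵢ = 1.146 > 1, so g(0) = 1.222 > 0 and g(1) = -0.146 < 0.
Iterate (Newton) starting at ψ = 0.5:
  ψ = 0.500: g = 0.3827, g' = -0.956 → ψ = 0.900
  ψ = 0.900: g = -0.0081, g' = -1.213 → ψ = 0.894
Converged at ψ = 0.894.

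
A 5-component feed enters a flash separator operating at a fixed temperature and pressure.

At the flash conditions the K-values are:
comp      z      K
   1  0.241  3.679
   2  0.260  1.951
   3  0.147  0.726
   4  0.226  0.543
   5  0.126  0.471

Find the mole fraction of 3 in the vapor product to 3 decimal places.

Let β = V/F and solve Σ zᵢ(Kᵢ−1)/(1+β(Kᵢ−1)) = 0.
Feasibility: ΣzᵢKᵢ = 1.683, Σzᵢ/Kᵢ = 1.085 — both > 1, two phases present.
Newton iteration, β⁰ = 0.55:
  β = 0.550: g = 0.1440, g' = -0.554 → β = 0.810
  β = 0.810: g = 0.0110, g' = -0.492 → β = 0.832
Converged at β = 0.832.
Compositions from xᵢ = zᵢ/(1+β(Kᵢ−1)), yᵢ = Kᵢxᵢ:
  1: x = 0.075, y = 0.275
  2: x = 0.145, y = 0.283
  3: x = 0.190, y = 0.138
  4: x = 0.365, y = 0.198
  5: x = 0.225, y = 0.106

y_3 = 0.138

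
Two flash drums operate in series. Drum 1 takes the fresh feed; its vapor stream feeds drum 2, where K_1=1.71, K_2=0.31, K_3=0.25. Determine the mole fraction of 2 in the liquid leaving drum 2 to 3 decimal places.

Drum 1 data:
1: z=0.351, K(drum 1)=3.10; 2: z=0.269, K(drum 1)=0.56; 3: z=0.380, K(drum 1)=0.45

x_2 (drum 2) = 0.223

Drum 1:
Rachford–Rice: g(ψ₁) = Σ zᵢ(Kᵢ−1)/(1+ψ₁(Kᵢ−1)) = 0.
Check two-phase: ΣzᵢKᵢ = 1.410 > 1 and Σzᵢ/Kᵢ = 1.438 > 1, so g(0) = 0.410 > 0 and g(1) = -0.438 < 0.
Newton iteration, ψ₁⁰ = 0.37:
  ψ₁ = 0.370: g = 0.0110, g' = -0.746 → ψ₁ = 0.385
Converged at ψ₁ = 0.385.
Drum-1 compositions:
  1: x = 0.194, y = 0.602
  2: x = 0.324, y = 0.181
  3: x = 0.482, y = 0.217
Drum-2 feed = drum-1 vapor: z₂ = (0.6017, 0.1814, 0.2169).
Drum 2:
Let ψ₂ = V/F and solve Σ zᵢ(Kᵢ−1)/(1+ψ₂(Kᵢ−1)) = 0.
Feasibility: ΣzᵢKᵢ = 1.139, Σzᵢ/Kᵢ = 1.805 — both > 1, two phases present.
Newton–Raphson from ψ₂ = 0.51:
  ψ₂ = 0.510: g = -0.1429, g' = -0.689 → ψ₂ = 0.303
  ψ₂ = 0.303: g = -0.0170, g' = -0.548 → ψ₂ = 0.272
  ψ₂ = 0.272: g = -0.0002, g' = -0.536 → ψ₂ = 0.271
Converged at ψ₂ = 0.271.
  1: x = 0.505, y = 0.863
  2: x = 0.223, y = 0.069
  3: x = 0.272, y = 0.068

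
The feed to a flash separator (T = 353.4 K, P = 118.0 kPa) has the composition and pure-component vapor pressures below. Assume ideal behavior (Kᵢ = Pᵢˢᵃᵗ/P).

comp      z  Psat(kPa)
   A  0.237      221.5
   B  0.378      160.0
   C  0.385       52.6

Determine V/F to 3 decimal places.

Raoult's law: Kᵢ = Pᵢˢᵃᵗ/P = Pᵢˢᵃᵗ/118.0.
  K_A = 221.5/118.0 = 1.87712, K_B = 160.0/118.0 = 1.35593, K_C = 52.6/118.0 = 0.44576
Material balance + equilibrium reduce to Σ zᵢ(Kᵢ−1)/(1+V/F(Kᵢ−1)) = 0.
Check two-phase: ΣzᵢKᵢ = 1.129 > 1 and Σzᵢ/Kᵢ = 1.269 > 1, so g(0) = 0.129 > 0 and g(1) = -0.269 < 0.
Newton–Raphson from V/F = 0.46:
  V/F = 0.460: g = -0.0227, g' = -0.341 → V/F = 0.394
  V/F = 0.394: g = -0.0004, g' = -0.331 → V/F = 0.392
Converged at V/F = 0.392.

V/F = 0.392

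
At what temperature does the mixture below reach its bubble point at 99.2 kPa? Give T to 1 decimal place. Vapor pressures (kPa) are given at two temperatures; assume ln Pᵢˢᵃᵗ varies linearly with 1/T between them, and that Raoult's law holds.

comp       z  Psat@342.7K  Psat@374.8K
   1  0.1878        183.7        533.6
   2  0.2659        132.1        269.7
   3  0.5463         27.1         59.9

Bubble-point temperature: ΣzᵢPᵢˢᵃᵗ(T) = P. Interpolate ln Pᵢˢᵃᵗ = aᵢ + bᵢ/T.
  T = 342.7 K: ΣzᵢPᵢˢᵃᵗ = 84.43 kPa
  T = 374.8 K: ΣzᵢPᵢˢᵃᵗ = 204.65 kPa
  T = 358.8 K: ΣzᵢPᵢˢᵃᵗ = 133.80 kPa
  T = 350.8 K: ΣzᵢPᵢˢᵃᵗ = 106.90 kPa
  T = 346.8 K: ΣzᵢPᵢˢᵃᵗ = 95.25 kPa
  T = 348.8 K: ΣzᵢPᵢˢᵃᵗ = 100.94 kPa
Interpolating between 346.8 K and 348.8 K gives T ≈ 348.2 K.

T = 348.2 K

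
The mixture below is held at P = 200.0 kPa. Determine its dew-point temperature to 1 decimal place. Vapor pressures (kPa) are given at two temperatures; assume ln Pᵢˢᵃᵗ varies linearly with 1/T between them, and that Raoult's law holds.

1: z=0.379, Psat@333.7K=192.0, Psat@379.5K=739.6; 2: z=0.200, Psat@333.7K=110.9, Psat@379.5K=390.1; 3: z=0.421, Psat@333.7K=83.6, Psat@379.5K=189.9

T = 357.9 K

Dew-point temperature: Σzᵢ·P/Pᵢˢᵃᵗ(T) = 1. Interpolate ln Pᵢˢᵃᵗ = aᵢ + bᵢ/T.
  T = 333.7 K: ΣzᵢP/Pᵢˢᵃᵗ = 1.7627
  T = 379.5 K: ΣzᵢP/Pᵢˢᵃᵗ = 0.6484
  T = 356.6 K: ΣzᵢP/Pᵢˢᵃᵗ = 1.0282
  T = 368.1 K: ΣzᵢP/Pᵢˢᵃᵗ = 0.8087
  T = 362.4 K: ΣzᵢP/Pᵢˢᵃᵗ = 0.9088
  T = 359.5 K: ΣzᵢP/Pᵢˢᵃᵗ = 0.9661
Interpolating between 356.6 K and 359.5 K gives T ≈ 357.9 K.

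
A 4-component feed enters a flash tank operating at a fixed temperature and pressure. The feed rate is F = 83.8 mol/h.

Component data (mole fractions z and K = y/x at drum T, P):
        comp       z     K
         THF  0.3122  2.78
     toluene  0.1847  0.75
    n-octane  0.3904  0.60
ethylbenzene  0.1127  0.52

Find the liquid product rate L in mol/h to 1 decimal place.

L = 46.6 mol/h

Rachford–Rice: g(ψ) = Σ zᵢ(Kᵢ−1)/(1+ψ(Kᵢ−1)) = 0.
g(0) = ΣzᵢKᵢ − 1 = 0.2993 and g(1) = 1 − Σzᵢ/Kᵢ = -0.2260, so a root lies in (0, 1).
Newton–Raphson from ψ = 0.5:
  ψ = 0.5000: g = -0.02512, g' = -0.4345 → ψ = 0.4422
  ψ = 0.4422: g = 0.00066, g' = -0.4584 → ψ = 0.4436
Converged at ψ = 0.4436.
Then V = ψ·F = 0.4436·83.8 = 37.2 mol/h and L = F − V = 46.6 mol/h.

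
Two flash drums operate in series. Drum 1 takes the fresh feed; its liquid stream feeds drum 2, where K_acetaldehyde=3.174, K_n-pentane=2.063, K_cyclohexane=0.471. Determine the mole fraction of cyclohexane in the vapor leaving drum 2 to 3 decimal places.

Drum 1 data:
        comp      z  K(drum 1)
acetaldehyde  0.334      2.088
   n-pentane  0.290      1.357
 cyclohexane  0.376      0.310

y_cyclohexane (drum 2) = 0.348

Drum 1:
Rachford–Rice: g(ψ₁) = Σ zᵢ(Kᵢ−1)/(1+ψ₁(Kᵢ−1)) = 0.
g(0) = ΣzᵢKᵢ − 1 = 0.207 and g(1) = 1 − Σzᵢ/Kᵢ = -0.587, so a root lies in (0, 1).
Newton iteration, ψ₁⁰ = 0.5:
  ψ₁ = 0.500: g = -0.0729, g' = -0.610 → ψ₁ = 0.380
  ψ₁ = 0.380: g = -0.0036, g' = -0.556 → ψ₁ = 0.374
Converged at ψ₁ = 0.374.
Drum-1 compositions:
  acetaldehyde: x = 0.237, y = 0.496
  n-pentane: x = 0.256, y = 0.347
  cyclohexane: x = 0.507, y = 0.157
Drum-2 feed = drum-1 liquid: z₂ = (0.2374, 0.2558, 0.5067).
Drum 2:
Rachford–Rice: g(ψ₂) = Σ zᵢ(Kᵢ−1)/(1+ψ₂(Kᵢ−1)) = 0.
Check two-phase: ΣzᵢKᵢ = 1.520 > 1 and Σzᵢ/Kᵢ = 1.275 > 1, so g(0) = 0.520 > 0 and g(1) = -0.275 < 0.
Newton–Raphson from ψ₂ = 0.5:
  ψ₂ = 0.500: g = 0.0604, g' = -0.643 → ψ₂ = 0.594
  ψ₂ = 0.594: g = 0.0011, g' = -0.624 → ψ₂ = 0.596
Converged at ψ₂ = 0.596.
  acetaldehyde: x = 0.103, y = 0.328
  n-pentane: x = 0.157, y = 0.323
  cyclohexane: x = 0.740, y = 0.348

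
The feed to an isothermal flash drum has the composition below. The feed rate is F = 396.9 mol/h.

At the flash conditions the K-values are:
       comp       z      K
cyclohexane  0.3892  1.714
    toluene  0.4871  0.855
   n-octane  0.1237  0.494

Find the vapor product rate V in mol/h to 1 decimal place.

Iterate (Newton) starting at β = 0.65:
  β = 0.6500: g = 0.01855, g' = -0.1754 → β = 0.7558
  β = 0.7558: g = -0.00019, g' = -0.1797 → β = 0.7548
Converged at β = 0.7548.
Then V = β·F = 0.7548·396.9 = 299.6 mol/h and L = F − V = 97.3 mol/h.

V = 299.6 mol/h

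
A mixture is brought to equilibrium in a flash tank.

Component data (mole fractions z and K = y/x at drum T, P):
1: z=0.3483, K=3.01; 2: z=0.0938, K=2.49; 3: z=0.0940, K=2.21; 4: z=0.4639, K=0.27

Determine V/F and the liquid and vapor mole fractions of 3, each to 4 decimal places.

V/F = 0.4692, x_3 = 0.0600, y_3 = 0.1325

Iterate (Newton) starting at V/F = 0.5:
  V/F = 0.5000: g = -0.03317, g' = -1.0849 → V/F = 0.4694
  V/F = 0.4694: g = -0.00020, g' = -1.0728 → V/F = 0.4692
Converged at V/F = 0.4692.
Compositions from xᵢ = zᵢ/(1+V/F(Kᵢ−1)), yᵢ = Kᵢxᵢ:
  1: x = 0.1792, y = 0.5395
  2: x = 0.0552, y = 0.1375
  3: x = 0.0600, y = 0.1325
  4: x = 0.7056, y = 0.1905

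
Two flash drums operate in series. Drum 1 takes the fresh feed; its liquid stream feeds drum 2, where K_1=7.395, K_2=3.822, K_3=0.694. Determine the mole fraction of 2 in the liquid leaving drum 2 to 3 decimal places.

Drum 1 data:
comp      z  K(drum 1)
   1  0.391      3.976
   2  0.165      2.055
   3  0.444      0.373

Drum 1:
Rachford–Rice: g(ψ₁) = Σ zᵢ(Kᵢ−1)/(1+ψ₁(Kᵢ−1)) = 0.
Check two-phase: ΣzᵢKᵢ = 2.059 > 1 and Σzᵢ/Kᵢ = 1.369 > 1, so g(0) = 1.059 > 0 and g(1) = -0.369 < 0.
Newton–Raphson from ψ₁ = 0.5:
  ψ₁ = 0.500: g = 0.1761, g' = -1.009 → ψ₁ = 0.675
  ψ₁ = 0.675: g = 0.0061, g' = -0.970 → ψ₁ = 0.681
Converged at ψ₁ = 0.681.
Drum-1 compositions:
  1: x = 0.129, y = 0.514
  2: x = 0.096, y = 0.197
  3: x = 0.775, y = 0.289
Drum-2 feed = drum-1 liquid: z₂ = (0.1292, 0.0960, 0.7748).
Drum 2:
Rachford–Rice: g(ψ₂) = Σ zᵢ(Kᵢ−1)/(1+ψ₂(Kᵢ−1)) = 0.
Feasibility: ΣzᵢKᵢ = 1.860, Σzᵢ/Kᵢ = 1.159 — both > 1, two phases present.
Newton iteration, ψ₂⁰ = 0.5:
  ψ₂ = 0.500: g = 0.0293, g' = -0.533 → ψ₂ = 0.555
  ψ₂ = 0.555: g = 0.0016, g' = -0.477 → ψ₂ = 0.558
Converged at ψ₂ = 0.558.
  1: x = 0.028, y = 0.209
  2: x = 0.037, y = 0.142
  3: x = 0.934, y = 0.649

x_2 (drum 2) = 0.037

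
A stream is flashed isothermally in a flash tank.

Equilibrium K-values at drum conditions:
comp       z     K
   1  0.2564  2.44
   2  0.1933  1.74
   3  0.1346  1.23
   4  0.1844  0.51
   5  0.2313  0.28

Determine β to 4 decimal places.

β = 0.4452

Material balance + equilibrium reduce to Σ zᵢ(Kᵢ−1)/(1+β(Kᵢ−1)) = 0.
Check two-phase: ΣzᵢKᵢ = 1.2863 > 1 and Σzᵢ/Kᵢ = 1.5132 > 1, so g(0) = 0.2863 > 0 and g(1) = -0.5132 < 0.
Newton iteration, β⁰ = 0.66:
  β = 0.6600: g = -0.13859, g' = -0.7250 → β = 0.4688
  β = 0.4688: g = -0.01415, g' = -0.6015 → β = 0.4453
  β = 0.4453: g = -0.00008, g' = -0.5953 → β = 0.4452
Converged at β = 0.4452.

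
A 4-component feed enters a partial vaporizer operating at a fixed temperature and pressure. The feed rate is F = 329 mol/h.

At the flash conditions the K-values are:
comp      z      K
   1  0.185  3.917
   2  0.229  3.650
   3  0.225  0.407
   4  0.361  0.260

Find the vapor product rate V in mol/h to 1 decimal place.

V = 128.8 mol/h

Material balance + equilibrium reduce to Σ zᵢ(Kᵢ−1)/(1+ψ(Kᵢ−1)) = 0.
Feasibility: ΣzᵢKᵢ = 1.746, Σzᵢ/Kᵢ = 2.051 — both > 1, two phases present.
Newton–Raphson from ψ = 0.45:
  ψ = 0.450: g = -0.0724, g' = -1.220 → ψ = 0.391
Converged at ψ = 0.391.
Then V = ψ·F = 0.3914·329 = 128.8 mol/h and L = F − V = 200.2 mol/h.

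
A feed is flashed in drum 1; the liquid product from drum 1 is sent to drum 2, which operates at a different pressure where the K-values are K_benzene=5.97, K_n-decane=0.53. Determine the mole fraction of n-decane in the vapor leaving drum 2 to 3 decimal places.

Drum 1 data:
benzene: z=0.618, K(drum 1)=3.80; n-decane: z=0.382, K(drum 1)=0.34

y_n-decane (drum 2) = 0.484

Drum 1:
Binary case is linear: z₁(K₁−1)(1+ψ₁(K₂−1)) + z₂(K₂−1)(1+ψ₁(K₁−1)) = 0
⇒ ψ₁ = [z₁(K₁−1)+z₂(K₂−1)] / [−(K₁−1)(K₂−1)] = 1.4783/1.8480 = 0.800
Drum-1 compositions:
  benzene: x = 0.191, y = 0.725
  n-decane: x = 0.809, y = 0.275
Drum-2 feed = drum-1 liquid: z₂ = (0.1908, 0.8092).
Drum 2:
Material balance + equilibrium reduce to Σ zᵢ(Kᵢ−1)/(1+ψ₂(Kᵢ−1)) = 0.
Check two-phase: ΣzᵢKᵢ = 1.568 > 1 and Σzᵢ/Kᵢ = 1.559 > 1, so g(0) = 0.568 > 0 and g(1) = -0.559 < 0.
Binary case is linear: z₁(K₁−1)(1+ψ₂(K₂−1)) + z₂(K₂−1)(1+ψ₂(K₁−1)) = 0
⇒ ψ₂ = [z₁(K₁−1)+z₂(K₂−1)] / [−(K₁−1)(K₂−1)] = 0.5677/2.3359 = 0.243
  benzene: x = 0.086, y = 0.516
  n-decane: x = 0.914, y = 0.484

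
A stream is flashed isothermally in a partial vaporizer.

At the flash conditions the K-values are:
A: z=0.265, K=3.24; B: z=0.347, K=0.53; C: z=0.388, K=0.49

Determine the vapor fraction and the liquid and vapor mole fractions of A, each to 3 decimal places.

ψ = 0.211, x_A = 0.180, y_A = 0.583

Newton–Raphson from ψ = 0.5:
  ψ = 0.500: g = -0.1988, g' = -0.609 → ψ = 0.173
  ψ = 0.173: g = 0.0329, g' = -0.902 → ψ = 0.210
  ψ = 0.210: g = 0.0012, g' = -0.836 → ψ = 0.211
Converged at ψ = 0.211.
Compositions from xᵢ = zᵢ/(1+ψ(Kᵢ−1)), yᵢ = Kᵢxᵢ:
  A: x = 0.180, y = 0.583
  B: x = 0.385, y = 0.204
  C: x = 0.435, y = 0.213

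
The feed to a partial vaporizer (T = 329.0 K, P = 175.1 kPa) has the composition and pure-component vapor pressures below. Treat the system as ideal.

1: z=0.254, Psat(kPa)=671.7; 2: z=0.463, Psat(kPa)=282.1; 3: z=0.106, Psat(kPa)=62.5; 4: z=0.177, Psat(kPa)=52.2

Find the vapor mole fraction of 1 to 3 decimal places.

Raoult's law: Kᵢ = Pᵢˢᵃᵗ/P = Pᵢˢᵃᵗ/175.1.
  K_1 = 671.7/175.1 = 3.83609, K_2 = 282.1/175.1 = 1.61108, K_3 = 62.5/175.1 = 0.35694, K_4 = 52.2/175.1 = 0.29812
Rachford–Rice: g(ψ) = Σ zᵢ(Kᵢ−1)/(1+ψ(Kᵢ−1)) = 0.
g(0) = ΣzᵢKᵢ − 1 = 0.811 and g(1) = 1 − Σzᵢ/Kᵢ = -0.244, so a root lies in (0, 1).
Newton iteration, ψ⁰ = 0.5:
  ψ = 0.500: g = 0.2228, g' = -0.753 → ψ = 0.796
  ψ = 0.796: g = -0.0095, g' = -0.902 → ψ = 0.785
Converged at ψ = 0.785.
Compositions from xᵢ = zᵢ/(1+ψ(Kᵢ−1)), yᵢ = Kᵢxᵢ:
  1: x = 0.079, y = 0.302
  2: x = 0.313, y = 0.504
  3: x = 0.214, y = 0.076
  4: x = 0.394, y = 0.118

y_1 = 0.302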